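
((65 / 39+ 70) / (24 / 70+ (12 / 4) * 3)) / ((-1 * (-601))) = 7525 / 589581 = 0.01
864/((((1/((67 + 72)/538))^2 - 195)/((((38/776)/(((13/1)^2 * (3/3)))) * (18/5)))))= -1427280912/285086646715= -0.01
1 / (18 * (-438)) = -1 / 7884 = -0.00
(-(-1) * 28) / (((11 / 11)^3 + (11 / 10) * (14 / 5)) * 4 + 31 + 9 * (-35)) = -0.10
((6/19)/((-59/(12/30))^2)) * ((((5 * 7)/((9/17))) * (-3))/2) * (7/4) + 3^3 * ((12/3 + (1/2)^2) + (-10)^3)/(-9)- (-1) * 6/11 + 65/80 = 173943769917/58202320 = 2988.61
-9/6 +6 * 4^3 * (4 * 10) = 30717/2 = 15358.50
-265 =-265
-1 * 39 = -39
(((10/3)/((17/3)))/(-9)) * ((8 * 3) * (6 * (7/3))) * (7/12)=-1960/153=-12.81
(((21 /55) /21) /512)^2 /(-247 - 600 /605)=-1 /196653875200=-0.00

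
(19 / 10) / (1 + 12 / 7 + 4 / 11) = 1463 / 2370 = 0.62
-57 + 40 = -17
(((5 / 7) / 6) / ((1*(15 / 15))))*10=25 / 21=1.19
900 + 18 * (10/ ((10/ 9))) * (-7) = -234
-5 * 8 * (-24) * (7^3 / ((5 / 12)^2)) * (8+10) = 170698752 / 5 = 34139750.40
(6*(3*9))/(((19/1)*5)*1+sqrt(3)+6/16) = 988848/581977 - 10368*sqrt(3)/581977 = 1.67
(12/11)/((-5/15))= -3.27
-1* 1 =-1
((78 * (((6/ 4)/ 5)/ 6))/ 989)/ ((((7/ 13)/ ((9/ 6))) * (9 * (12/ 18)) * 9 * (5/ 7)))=169/ 593400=0.00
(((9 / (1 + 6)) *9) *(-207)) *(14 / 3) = -11178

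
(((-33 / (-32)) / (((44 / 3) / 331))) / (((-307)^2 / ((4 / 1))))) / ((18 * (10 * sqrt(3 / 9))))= 331 * sqrt(3) / 60319360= 0.00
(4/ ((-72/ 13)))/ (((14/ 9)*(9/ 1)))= -13/ 252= -0.05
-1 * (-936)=936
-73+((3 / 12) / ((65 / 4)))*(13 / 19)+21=-4939 / 95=-51.99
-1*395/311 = -395/311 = -1.27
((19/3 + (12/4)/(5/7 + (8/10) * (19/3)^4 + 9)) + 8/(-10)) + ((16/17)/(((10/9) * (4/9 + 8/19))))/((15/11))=1084583594879/173440208400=6.25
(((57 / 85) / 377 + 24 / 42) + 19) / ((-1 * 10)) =-2195282 / 1121575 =-1.96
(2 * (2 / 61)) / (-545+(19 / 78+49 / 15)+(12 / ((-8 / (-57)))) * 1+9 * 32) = -390 / 999119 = -0.00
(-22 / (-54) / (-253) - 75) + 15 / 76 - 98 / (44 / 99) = -13937179 / 47196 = -295.30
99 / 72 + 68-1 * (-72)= 1131 / 8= 141.38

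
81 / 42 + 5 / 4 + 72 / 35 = 733 / 140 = 5.24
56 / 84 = 2 / 3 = 0.67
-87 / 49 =-1.78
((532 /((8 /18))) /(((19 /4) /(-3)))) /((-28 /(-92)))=-2484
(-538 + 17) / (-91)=521 / 91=5.73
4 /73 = 0.05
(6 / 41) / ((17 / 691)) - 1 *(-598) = 420952 / 697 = 603.95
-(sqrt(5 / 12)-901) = 901-sqrt(15) / 6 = 900.35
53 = 53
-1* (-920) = 920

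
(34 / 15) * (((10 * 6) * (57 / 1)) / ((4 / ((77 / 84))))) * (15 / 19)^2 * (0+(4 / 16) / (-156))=-14025 / 7904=-1.77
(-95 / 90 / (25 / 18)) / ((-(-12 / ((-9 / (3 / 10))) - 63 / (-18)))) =38 / 195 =0.19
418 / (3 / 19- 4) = -108.79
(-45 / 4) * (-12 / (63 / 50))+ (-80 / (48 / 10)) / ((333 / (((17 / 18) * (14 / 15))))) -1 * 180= -13764560 / 188811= -72.90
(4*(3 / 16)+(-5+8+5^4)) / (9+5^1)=44.91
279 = 279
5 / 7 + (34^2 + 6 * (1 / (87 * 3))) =1156.74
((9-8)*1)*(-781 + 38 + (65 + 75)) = -603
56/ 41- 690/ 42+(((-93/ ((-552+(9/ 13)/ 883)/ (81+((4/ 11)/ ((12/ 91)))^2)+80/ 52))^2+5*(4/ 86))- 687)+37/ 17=-102199986334133076490219785/ 333229147889300272203461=-306.70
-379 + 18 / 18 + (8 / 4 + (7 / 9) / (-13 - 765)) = -2632759 / 7002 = -376.00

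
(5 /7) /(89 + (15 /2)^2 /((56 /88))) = 20 /4967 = 0.00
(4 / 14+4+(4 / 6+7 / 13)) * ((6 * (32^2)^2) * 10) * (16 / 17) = 502980935680 / 1547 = 325133119.38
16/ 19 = 0.84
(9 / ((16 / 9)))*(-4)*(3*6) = -364.50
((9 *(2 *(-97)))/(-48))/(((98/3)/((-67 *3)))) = -175473/784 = -223.82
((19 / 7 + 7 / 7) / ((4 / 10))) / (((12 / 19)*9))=1235 / 756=1.63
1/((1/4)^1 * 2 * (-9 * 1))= -2/9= -0.22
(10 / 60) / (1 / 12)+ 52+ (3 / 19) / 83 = 85161 / 1577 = 54.00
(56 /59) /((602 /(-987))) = -3948 /2537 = -1.56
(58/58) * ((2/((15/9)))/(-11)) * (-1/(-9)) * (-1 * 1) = 2/165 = 0.01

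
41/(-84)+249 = 20875/84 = 248.51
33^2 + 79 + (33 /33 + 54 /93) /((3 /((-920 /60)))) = 323618 /279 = 1159.92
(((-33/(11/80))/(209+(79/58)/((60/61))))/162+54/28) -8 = -560735935/92249514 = -6.08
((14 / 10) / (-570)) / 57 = -7 / 162450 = -0.00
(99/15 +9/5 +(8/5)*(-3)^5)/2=-951/5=-190.20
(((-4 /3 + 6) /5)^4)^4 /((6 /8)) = 8711813351237484544 /19705225067138671875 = 0.44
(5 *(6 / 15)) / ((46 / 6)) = 0.26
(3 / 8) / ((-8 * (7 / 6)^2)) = -27 / 784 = -0.03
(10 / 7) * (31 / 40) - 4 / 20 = 127 / 140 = 0.91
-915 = -915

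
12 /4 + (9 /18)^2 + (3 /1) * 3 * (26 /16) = 143 /8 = 17.88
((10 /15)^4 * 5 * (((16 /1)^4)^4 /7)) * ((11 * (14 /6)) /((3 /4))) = 64932539139457621688320 /729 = 89070698408035146348.86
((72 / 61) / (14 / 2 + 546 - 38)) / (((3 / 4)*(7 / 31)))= 2976 / 219905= 0.01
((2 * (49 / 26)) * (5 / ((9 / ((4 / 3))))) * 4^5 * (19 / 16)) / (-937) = -1191680 / 328887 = -3.62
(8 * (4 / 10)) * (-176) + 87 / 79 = -222029 / 395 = -562.10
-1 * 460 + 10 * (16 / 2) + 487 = 107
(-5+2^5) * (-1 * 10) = -270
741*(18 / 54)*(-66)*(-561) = 9145422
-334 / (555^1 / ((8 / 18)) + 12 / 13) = -17368 / 64983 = -0.27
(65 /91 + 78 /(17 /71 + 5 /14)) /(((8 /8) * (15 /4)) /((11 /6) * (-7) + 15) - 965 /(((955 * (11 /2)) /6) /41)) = -29808807314 /9855764961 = -3.02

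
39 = 39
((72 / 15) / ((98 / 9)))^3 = 0.09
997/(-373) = -997/373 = -2.67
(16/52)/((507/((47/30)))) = 94/98865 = 0.00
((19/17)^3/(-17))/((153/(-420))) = 0.23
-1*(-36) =36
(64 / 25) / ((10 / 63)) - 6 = 1266 / 125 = 10.13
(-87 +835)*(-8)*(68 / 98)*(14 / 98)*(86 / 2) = -25506.15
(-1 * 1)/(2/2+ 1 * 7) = -1/8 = -0.12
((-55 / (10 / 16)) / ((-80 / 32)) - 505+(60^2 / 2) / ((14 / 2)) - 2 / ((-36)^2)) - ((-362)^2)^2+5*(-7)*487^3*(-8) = 344006490799621 / 22680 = 15167834691.34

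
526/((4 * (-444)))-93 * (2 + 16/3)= -605879/888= -682.30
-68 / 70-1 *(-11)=351 / 35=10.03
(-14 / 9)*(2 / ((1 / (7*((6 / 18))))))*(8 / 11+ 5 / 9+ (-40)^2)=-31071292 / 2673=-11624.13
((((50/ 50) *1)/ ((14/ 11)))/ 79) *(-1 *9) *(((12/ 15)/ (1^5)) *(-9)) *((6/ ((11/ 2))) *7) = 1944/ 395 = 4.92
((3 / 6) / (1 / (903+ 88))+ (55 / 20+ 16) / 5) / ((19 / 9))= 236.49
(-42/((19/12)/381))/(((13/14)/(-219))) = 588745584/247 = 2383585.36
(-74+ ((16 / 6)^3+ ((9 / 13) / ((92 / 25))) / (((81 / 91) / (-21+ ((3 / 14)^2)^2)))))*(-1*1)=810774581 / 13632192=59.47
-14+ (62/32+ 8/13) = -2381/208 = -11.45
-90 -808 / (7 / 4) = -3862 / 7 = -551.71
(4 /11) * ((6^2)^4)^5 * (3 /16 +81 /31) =4641862478613486655057039265366016 /341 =13612499937282952067615950000000.00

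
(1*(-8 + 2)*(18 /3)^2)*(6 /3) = -432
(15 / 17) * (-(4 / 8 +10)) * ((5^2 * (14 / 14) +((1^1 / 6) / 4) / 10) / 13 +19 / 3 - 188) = 11776779 / 7072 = 1665.27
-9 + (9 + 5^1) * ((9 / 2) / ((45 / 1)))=-38 / 5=-7.60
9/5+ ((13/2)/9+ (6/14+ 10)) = 8159/630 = 12.95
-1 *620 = -620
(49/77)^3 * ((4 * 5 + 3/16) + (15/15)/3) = 337855/63888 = 5.29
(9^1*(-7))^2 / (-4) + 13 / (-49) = -992.52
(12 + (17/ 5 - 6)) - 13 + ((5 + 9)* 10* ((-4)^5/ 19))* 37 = -26521942/ 95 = -279178.34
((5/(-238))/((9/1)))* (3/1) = -5/714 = -0.01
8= 8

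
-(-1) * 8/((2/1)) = 4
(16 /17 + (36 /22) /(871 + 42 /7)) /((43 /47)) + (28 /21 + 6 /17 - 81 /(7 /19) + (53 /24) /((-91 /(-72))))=-414670921664 /1925184261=-215.39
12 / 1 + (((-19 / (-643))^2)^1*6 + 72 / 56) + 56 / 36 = 386711273 / 26047287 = 14.85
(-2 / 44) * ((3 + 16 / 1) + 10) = -29 / 22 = -1.32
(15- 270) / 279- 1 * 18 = -1759 / 93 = -18.91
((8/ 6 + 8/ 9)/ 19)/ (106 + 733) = 20/ 143469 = 0.00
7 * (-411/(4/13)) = -37401/4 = -9350.25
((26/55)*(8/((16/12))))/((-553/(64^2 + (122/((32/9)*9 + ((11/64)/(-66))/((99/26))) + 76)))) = -396225768432/18499710845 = -21.42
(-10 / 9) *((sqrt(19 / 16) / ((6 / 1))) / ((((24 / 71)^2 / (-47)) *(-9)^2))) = 1184635 *sqrt(19) / 5038848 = 1.02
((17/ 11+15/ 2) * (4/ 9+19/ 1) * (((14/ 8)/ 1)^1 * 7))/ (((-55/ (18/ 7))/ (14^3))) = -33445930/ 121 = -276412.64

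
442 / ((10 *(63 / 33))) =2431 / 105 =23.15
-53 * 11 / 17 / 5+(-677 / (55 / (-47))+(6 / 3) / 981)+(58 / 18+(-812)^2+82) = 121075183765 / 183447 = 660000.89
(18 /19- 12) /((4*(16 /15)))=-1575 /608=-2.59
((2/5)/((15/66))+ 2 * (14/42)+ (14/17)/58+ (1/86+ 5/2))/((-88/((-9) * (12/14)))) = 70866837/163232300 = 0.43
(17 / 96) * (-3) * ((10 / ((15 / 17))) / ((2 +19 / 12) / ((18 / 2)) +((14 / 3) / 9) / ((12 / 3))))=-11.41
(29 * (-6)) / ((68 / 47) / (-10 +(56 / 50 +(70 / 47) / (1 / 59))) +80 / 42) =-84787416 / 937085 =-90.48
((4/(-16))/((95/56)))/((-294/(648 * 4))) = 864/665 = 1.30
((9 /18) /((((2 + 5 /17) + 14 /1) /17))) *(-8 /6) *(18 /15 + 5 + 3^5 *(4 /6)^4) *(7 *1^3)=-1096466 /4155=-263.89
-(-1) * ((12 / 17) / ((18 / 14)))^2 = 0.30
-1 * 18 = -18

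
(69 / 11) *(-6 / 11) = -414 / 121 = -3.42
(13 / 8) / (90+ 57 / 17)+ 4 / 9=0.46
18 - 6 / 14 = 123 / 7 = 17.57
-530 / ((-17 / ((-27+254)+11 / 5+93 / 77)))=9402942 / 1309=7183.30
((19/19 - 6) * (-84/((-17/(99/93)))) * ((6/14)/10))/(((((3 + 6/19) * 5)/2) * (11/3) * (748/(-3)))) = 513/3449215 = 0.00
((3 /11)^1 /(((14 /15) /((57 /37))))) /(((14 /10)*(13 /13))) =12825 /39886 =0.32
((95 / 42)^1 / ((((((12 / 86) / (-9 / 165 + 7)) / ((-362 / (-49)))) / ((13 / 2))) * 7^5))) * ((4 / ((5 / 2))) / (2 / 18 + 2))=0.24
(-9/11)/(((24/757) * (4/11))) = -2271/32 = -70.97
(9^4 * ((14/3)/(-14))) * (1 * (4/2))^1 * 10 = -43740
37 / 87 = 0.43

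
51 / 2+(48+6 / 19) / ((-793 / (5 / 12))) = 383826 / 15067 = 25.47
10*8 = 80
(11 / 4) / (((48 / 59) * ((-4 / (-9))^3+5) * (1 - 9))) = -157707 / 1899008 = -0.08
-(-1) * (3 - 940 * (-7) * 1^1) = 6583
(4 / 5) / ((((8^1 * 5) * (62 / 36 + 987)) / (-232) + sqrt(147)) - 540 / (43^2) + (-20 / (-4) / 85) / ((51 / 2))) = -53144012426074376904 / 11286342037093992283505 - 2178555082917342192 * sqrt(3) / 11286342037093992283505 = -0.01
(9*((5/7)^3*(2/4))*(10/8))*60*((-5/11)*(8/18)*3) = -281250/3773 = -74.54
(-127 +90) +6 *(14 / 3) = -9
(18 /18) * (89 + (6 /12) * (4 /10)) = 446 /5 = 89.20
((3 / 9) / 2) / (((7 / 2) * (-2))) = -0.02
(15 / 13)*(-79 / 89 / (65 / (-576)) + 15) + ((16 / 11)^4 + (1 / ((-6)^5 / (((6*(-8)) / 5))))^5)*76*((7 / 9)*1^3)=50270501920562223285757373 / 172764721496842128225000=290.98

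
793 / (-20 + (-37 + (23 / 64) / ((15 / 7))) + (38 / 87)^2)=-1920709440 / 137190277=-14.00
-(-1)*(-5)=-5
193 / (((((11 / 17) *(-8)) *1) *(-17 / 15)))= 2895 / 88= 32.90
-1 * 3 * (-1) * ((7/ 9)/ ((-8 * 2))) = -7/ 48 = -0.15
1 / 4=0.25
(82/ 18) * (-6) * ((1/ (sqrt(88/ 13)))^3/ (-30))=533 * sqrt(286)/ 174240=0.05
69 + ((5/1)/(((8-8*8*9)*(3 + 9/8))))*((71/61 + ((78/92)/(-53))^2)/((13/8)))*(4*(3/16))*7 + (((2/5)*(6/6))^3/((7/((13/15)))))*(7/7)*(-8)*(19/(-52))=1667267499358191779/24157997955341250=69.02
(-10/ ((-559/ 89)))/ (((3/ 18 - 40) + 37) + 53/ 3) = 60/ 559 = 0.11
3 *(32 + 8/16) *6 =585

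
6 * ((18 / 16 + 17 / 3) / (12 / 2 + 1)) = 163 / 28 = 5.82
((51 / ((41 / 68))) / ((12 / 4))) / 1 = 1156 / 41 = 28.20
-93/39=-31/13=-2.38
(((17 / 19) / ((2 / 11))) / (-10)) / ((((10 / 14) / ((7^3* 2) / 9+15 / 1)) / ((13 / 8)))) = -13970957 / 136800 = -102.13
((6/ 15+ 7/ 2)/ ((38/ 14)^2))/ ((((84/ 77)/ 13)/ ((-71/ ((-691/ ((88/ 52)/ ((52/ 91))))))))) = 38307269/ 19956080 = 1.92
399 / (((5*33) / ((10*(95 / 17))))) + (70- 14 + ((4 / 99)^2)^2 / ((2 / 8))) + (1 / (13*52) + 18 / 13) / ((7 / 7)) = 212525862156209 / 1103916934692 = 192.52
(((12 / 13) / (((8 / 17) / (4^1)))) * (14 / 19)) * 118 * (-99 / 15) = -5560632 / 1235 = -4502.54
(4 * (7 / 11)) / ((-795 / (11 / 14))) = -2 / 795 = -0.00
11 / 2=5.50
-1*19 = -19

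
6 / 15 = 2 / 5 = 0.40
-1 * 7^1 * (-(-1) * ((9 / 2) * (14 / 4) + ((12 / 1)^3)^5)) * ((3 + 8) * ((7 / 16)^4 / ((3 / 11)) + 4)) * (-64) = 313902572300412446074.41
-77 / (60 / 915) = -4697 / 4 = -1174.25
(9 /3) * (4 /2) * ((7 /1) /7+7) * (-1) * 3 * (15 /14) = -1080 /7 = -154.29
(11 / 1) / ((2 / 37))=407 / 2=203.50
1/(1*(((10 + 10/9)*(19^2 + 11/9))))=81/326000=0.00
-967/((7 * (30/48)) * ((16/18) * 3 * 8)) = -2901/280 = -10.36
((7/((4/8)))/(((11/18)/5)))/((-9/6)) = -840/11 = -76.36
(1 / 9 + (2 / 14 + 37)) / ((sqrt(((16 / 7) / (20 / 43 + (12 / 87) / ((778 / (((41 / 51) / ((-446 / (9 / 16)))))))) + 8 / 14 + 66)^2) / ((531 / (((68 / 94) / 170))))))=445332260972392805 / 6848074978014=65030.28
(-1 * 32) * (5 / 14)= -80 / 7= -11.43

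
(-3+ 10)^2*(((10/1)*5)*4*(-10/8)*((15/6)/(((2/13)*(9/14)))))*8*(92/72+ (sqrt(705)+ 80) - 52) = -5874732500/81 - 22295000*sqrt(705)/9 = -138302360.14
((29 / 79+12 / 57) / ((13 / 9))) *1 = 7803 / 19513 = 0.40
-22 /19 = -1.16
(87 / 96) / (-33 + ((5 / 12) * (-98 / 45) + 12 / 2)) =-783 / 24112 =-0.03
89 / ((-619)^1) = -0.14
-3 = -3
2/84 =1/42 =0.02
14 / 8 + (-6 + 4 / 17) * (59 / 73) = -14441 / 4964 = -2.91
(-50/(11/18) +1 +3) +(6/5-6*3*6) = -10154/55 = -184.62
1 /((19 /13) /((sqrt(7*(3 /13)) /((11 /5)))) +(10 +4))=95550 /1294019 - 1045*sqrt(273) /1294019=0.06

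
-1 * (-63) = 63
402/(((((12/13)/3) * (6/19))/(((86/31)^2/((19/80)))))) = 128838320/961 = 134066.93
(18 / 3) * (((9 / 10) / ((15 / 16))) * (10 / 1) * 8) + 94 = 2774 / 5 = 554.80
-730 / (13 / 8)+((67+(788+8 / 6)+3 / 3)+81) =19075 / 39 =489.10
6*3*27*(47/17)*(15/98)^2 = 2569725/81634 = 31.48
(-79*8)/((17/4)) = -2528/17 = -148.71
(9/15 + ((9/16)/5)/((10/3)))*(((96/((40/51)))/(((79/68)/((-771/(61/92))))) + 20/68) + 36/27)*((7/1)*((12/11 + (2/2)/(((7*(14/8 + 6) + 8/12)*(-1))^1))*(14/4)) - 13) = -97977684216036313/95017572320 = -1031153.31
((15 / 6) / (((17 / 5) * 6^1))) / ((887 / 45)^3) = 759375 / 47454759004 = 0.00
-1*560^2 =-313600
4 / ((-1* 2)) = -2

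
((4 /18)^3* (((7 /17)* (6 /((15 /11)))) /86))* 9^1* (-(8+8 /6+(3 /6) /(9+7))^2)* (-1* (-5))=-62231477 /68211072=-0.91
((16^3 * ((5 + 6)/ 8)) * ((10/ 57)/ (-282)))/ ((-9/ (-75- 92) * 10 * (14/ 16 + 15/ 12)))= -3.06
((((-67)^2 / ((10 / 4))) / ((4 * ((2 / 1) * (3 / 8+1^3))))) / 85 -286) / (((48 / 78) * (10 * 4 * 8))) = -2158117 / 1496000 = -1.44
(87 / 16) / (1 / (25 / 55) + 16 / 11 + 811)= 4785 / 716896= 0.01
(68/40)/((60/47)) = 799/600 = 1.33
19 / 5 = 3.80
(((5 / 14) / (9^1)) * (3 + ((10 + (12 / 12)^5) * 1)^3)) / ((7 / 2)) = 6670 / 441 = 15.12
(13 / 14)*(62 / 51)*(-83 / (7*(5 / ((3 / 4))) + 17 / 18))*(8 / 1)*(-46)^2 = -3397348032 / 101983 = -33312.89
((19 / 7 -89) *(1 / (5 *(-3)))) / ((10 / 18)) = 1812 / 175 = 10.35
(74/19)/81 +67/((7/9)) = 928535/10773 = 86.19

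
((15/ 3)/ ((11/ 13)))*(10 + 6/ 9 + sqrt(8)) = 130*sqrt(2)/ 11 + 2080/ 33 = 79.74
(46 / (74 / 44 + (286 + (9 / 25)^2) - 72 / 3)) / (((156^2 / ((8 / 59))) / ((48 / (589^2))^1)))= 5060000 / 37643227056655311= 0.00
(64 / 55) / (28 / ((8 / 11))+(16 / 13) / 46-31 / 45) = 344448 / 11200387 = 0.03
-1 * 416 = -416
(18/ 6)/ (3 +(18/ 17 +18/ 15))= 85/ 149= 0.57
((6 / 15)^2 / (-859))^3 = -64 / 9903746546875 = -0.00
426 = 426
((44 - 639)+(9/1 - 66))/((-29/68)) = 1528.83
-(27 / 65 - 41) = 2638 / 65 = 40.58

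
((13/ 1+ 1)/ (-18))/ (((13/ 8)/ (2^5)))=-1792/ 117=-15.32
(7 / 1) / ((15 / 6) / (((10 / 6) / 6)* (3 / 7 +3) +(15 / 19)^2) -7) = -1.29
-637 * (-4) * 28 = 71344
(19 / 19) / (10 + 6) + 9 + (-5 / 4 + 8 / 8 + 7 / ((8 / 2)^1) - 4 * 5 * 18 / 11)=-3901 / 176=-22.16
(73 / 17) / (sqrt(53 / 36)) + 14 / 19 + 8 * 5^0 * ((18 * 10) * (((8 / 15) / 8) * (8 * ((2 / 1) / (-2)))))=-14578 / 19 + 438 * sqrt(53) / 901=-763.72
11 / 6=1.83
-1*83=-83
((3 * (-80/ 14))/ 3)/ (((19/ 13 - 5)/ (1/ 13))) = 20/ 161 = 0.12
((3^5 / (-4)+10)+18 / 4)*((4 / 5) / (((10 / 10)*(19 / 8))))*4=-1184 / 19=-62.32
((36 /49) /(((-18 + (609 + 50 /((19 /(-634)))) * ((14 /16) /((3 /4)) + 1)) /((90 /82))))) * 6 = -1108080 /529831561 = -0.00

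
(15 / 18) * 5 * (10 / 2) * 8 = 500 / 3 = 166.67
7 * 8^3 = 3584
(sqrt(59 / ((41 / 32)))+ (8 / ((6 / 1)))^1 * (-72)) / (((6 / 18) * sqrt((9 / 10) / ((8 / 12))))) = -230.35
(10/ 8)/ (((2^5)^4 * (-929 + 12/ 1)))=-5/ 3846176768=-0.00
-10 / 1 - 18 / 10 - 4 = -79 / 5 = -15.80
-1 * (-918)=918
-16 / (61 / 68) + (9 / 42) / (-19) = -289591 / 16226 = -17.85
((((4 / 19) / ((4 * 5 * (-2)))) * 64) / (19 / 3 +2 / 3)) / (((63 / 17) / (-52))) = 28288 / 41895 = 0.68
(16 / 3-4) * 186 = 248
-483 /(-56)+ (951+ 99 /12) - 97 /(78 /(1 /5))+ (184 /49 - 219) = 752.38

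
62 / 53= 1.17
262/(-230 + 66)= -131/82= -1.60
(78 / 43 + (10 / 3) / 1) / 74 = 332 / 4773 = 0.07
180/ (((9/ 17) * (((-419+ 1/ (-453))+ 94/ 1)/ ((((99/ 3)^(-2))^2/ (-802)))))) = 12835/ 11668993410591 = 0.00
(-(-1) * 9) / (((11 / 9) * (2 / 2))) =81 / 11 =7.36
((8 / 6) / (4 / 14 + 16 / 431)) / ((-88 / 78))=-39221 / 10714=-3.66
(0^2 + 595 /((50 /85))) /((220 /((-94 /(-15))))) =95081 /3300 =28.81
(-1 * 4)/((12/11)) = -11/3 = -3.67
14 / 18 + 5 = 52 / 9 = 5.78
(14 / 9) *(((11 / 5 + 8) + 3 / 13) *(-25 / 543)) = -0.75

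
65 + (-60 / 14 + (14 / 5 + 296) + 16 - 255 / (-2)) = 35211 / 70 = 503.01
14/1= 14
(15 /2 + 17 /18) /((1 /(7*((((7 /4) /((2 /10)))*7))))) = 32585 /9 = 3620.56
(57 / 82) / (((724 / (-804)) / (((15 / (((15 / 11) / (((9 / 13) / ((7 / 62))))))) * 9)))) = -316453797 / 675311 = -468.60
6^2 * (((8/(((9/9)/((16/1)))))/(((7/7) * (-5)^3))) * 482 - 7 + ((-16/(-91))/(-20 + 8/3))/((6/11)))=-2664872748/147875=-18021.12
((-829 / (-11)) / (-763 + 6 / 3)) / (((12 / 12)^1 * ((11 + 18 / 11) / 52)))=-43108 / 105779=-0.41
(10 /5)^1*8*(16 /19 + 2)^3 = 2519424 /6859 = 367.32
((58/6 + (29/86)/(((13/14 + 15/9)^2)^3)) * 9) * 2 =12549495666597546/72115304766163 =174.02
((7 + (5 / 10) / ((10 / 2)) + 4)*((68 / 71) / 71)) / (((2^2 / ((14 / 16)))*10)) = 13209 / 4032800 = 0.00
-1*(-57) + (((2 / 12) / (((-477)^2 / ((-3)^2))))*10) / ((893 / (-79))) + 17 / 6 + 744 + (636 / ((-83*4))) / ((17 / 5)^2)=2611255453241053 / 3249173429226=803.67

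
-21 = -21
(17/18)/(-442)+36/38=8405/8892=0.95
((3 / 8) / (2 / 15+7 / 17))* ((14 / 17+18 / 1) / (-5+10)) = 360 / 139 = 2.59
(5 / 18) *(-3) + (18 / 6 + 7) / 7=25 / 42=0.60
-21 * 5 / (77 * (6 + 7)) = -15 / 143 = -0.10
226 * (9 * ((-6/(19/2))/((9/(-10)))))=27120/19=1427.37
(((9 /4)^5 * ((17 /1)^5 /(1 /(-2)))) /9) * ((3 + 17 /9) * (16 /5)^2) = -22771666566 /25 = -910866662.64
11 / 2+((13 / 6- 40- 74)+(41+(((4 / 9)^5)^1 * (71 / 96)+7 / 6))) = -22729321 / 354294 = -64.15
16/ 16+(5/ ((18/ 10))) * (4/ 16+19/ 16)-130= -18001/ 144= -125.01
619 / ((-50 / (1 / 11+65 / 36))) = -464869 / 19800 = -23.48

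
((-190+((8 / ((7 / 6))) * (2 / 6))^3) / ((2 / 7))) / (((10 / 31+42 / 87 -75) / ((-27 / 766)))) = -0.30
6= 6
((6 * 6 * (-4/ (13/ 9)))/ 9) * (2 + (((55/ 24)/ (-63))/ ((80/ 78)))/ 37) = -298225/ 13468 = -22.14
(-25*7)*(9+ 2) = -1925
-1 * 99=-99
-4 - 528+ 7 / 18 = -9569 / 18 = -531.61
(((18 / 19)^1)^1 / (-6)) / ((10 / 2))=-3 / 95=-0.03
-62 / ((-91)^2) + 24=198682 / 8281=23.99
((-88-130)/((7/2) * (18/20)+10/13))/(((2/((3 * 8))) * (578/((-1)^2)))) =-340080/294491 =-1.15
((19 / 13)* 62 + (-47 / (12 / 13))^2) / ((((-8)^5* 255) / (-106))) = 0.03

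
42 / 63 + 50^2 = 7502 / 3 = 2500.67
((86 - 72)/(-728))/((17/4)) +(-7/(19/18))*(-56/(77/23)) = 5123455/46189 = 110.92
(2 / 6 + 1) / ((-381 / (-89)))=356 / 1143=0.31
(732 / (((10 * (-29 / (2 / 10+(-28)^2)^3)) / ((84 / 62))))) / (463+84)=-3015045.48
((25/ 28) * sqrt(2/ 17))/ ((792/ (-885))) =-7375 * sqrt(34)/ 125664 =-0.34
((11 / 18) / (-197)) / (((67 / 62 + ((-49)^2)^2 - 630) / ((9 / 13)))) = -341 / 915246771309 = -0.00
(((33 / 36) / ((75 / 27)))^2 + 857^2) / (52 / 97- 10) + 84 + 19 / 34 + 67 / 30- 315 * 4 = -723185683633 / 9180000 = -78778.40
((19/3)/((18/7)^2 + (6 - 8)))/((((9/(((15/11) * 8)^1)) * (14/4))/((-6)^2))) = 21280/1243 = 17.12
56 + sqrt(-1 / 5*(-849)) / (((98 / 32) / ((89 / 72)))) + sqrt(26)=sqrt(26) + 178*sqrt(4245) / 2205 + 56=66.36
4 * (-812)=-3248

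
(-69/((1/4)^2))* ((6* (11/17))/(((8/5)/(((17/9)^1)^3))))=-1462340/81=-18053.58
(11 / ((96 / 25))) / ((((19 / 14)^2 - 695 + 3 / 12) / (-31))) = 83545 / 651888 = 0.13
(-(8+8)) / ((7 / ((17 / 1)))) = -272 / 7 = -38.86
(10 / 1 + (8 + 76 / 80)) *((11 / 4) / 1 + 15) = 26909 / 80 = 336.36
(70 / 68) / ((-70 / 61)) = -61 / 68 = -0.90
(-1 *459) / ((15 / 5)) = -153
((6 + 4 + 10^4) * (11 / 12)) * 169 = 9304295 / 6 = 1550715.83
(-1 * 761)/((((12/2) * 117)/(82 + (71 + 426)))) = -146873/234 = -627.66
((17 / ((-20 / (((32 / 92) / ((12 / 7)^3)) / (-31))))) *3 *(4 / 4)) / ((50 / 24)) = 5831 / 2139000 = 0.00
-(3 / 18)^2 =-1 / 36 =-0.03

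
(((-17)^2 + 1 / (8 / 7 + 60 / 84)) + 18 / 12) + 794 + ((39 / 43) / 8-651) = 1941527 / 4472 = 434.15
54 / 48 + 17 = 145 / 8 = 18.12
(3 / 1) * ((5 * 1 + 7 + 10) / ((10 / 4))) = 132 / 5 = 26.40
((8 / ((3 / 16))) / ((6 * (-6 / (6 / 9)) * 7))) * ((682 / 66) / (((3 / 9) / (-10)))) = 34.99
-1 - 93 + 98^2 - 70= 9440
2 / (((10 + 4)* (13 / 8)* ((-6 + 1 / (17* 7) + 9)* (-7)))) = -68 / 16289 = -0.00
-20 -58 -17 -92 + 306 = 119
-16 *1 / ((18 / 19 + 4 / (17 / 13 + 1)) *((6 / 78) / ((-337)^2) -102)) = 0.06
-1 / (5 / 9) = -9 / 5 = -1.80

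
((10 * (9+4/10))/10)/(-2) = -47/10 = -4.70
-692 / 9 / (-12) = 173 / 27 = 6.41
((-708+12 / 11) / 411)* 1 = -2592 / 1507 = -1.72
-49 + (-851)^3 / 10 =-61629554.10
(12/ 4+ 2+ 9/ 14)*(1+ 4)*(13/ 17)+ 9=7277/ 238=30.58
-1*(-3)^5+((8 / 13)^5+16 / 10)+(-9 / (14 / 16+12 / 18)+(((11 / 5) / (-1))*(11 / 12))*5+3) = 191038759771 / 824270460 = 231.77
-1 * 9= -9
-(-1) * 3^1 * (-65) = -195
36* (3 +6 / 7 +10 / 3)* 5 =9060 / 7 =1294.29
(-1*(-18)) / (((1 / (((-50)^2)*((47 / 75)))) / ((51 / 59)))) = 1438200 / 59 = 24376.27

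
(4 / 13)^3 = 64 / 2197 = 0.03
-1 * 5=-5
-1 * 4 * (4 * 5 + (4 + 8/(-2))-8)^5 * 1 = -995328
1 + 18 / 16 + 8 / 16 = 21 / 8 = 2.62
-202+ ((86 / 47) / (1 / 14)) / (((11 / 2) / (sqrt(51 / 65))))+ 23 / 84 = -16945 / 84+ 2408*sqrt(3315) / 33605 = -197.60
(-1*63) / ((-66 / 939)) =19719 / 22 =896.32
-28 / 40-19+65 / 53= -9791 / 530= -18.47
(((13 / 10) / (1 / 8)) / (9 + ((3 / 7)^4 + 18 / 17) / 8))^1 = 16979872 / 14917095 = 1.14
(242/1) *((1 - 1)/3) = 0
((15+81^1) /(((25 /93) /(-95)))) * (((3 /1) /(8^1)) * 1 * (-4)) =254448 /5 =50889.60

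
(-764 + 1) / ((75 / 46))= -35098 / 75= -467.97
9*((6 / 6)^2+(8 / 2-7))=-18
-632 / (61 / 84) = -53088 / 61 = -870.30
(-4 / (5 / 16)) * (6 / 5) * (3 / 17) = -1152 / 425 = -2.71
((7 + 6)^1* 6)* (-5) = -390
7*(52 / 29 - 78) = -15470 / 29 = -533.45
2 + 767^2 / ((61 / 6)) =57866.49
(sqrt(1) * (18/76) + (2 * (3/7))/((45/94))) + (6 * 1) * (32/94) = 763223/187530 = 4.07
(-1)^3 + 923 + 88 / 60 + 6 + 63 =14887 / 15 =992.47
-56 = -56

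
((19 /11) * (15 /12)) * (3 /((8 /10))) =1425 /176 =8.10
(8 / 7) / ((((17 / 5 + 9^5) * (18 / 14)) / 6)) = 40 / 442893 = 0.00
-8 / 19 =-0.42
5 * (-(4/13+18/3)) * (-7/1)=2870/13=220.77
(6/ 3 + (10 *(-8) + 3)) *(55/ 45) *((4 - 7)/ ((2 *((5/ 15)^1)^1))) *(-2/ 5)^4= 10.56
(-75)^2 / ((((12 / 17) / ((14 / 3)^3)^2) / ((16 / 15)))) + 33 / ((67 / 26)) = 4288071377482 / 48843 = 87792956.56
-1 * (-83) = 83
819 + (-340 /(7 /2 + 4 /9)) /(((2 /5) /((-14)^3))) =42041349 /71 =592131.68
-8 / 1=-8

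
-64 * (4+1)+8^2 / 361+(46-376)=-234586 / 361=-649.82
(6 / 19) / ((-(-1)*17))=6 / 323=0.02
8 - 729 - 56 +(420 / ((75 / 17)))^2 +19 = 207626 / 25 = 8305.04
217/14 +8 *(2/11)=373/22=16.95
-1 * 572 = -572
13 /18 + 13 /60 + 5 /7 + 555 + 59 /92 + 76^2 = 91769437 /14490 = 6333.29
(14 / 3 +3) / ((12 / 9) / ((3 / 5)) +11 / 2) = 138 / 139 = 0.99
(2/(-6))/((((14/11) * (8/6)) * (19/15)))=-165/1064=-0.16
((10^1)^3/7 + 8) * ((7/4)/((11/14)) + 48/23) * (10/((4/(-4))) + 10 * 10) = 9430560/161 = 58574.91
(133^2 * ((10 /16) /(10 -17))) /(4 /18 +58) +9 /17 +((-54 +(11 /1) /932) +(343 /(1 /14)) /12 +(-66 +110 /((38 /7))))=259181970389 /946457184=273.84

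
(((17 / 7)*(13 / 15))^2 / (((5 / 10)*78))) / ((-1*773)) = -0.00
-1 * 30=-30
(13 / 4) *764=2483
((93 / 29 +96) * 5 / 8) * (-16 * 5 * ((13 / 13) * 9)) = -1294650 / 29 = -44643.10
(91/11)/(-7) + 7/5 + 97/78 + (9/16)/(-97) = 4846991/3329040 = 1.46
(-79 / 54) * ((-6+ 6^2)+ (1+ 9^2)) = -4424 / 27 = -163.85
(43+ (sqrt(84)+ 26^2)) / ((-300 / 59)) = -42421 / 300 - 59 * sqrt(21) / 150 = -143.21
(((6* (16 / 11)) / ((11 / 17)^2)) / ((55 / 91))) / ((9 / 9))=2524704 / 73205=34.49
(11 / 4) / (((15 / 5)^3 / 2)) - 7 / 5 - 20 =-5723 / 270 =-21.20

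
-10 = -10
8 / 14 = 4 / 7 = 0.57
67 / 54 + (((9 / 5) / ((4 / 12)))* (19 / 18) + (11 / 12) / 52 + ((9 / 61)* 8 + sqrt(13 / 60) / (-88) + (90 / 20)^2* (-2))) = -55431029 / 1712880 - sqrt(195) / 2640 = -32.37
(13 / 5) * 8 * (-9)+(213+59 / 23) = 3262 / 115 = 28.37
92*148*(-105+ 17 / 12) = -4231172 / 3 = -1410390.67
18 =18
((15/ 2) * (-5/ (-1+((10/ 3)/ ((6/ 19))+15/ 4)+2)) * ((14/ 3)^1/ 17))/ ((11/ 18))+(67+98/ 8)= 32209129/ 412148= 78.15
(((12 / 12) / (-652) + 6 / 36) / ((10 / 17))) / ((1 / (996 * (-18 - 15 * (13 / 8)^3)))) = -19219559763 / 834560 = -23029.57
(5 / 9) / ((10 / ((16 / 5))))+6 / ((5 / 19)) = 22.98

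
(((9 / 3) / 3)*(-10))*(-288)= 2880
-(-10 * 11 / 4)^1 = 55 / 2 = 27.50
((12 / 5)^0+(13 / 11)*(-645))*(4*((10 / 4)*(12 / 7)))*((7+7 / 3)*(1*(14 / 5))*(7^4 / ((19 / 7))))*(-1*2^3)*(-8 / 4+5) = 1513256027136 / 209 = 7240459459.98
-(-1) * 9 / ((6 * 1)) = 3 / 2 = 1.50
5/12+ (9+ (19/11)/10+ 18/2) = 12269/660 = 18.59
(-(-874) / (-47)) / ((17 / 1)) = -874 / 799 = -1.09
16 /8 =2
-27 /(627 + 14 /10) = -135 /3142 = -0.04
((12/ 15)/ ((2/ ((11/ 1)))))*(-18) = -396/ 5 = -79.20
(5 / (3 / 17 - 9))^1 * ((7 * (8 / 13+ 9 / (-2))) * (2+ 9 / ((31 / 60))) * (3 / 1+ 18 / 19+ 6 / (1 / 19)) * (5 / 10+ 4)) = 24321924837 / 153140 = 158821.50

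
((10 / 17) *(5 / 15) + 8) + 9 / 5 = 2549 / 255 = 10.00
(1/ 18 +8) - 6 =2.06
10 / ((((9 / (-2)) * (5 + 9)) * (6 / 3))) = -5 / 63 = -0.08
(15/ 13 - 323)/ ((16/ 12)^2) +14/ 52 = -2350/ 13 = -180.77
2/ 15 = 0.13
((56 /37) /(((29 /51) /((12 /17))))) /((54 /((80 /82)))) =4480 /131979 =0.03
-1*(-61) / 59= 61 / 59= 1.03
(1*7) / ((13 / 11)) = 77 / 13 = 5.92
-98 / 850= -49 / 425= -0.12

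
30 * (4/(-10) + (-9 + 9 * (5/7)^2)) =-7068/49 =-144.24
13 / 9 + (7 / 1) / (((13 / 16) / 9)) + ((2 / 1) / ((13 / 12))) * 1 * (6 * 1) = 10537 / 117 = 90.06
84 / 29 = 2.90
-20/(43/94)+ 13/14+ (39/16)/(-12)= -828265/19264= -43.00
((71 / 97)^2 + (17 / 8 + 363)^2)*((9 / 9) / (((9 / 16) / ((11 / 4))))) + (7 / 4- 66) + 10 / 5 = 882997617847 / 1354896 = 651708.78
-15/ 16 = -0.94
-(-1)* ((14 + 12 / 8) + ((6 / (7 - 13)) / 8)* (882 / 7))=-1 / 4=-0.25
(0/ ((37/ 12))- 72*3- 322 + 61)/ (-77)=477/ 77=6.19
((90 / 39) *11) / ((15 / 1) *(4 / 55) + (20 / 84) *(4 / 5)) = 38115 / 1924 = 19.81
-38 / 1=-38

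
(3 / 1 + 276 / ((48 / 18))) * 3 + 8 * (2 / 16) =641 / 2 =320.50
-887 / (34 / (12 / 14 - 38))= 115310 / 119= 968.99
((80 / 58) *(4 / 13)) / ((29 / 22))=3520 / 10933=0.32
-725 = -725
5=5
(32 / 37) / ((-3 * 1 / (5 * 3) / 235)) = -37600 / 37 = -1016.22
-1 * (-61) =61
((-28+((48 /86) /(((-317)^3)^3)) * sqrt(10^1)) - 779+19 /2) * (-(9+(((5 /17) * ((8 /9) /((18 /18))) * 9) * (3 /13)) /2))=49176 * sqrt(10) /307180815644544565504833091+3268155 /442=7394.02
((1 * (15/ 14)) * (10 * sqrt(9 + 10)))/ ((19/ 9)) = 22.12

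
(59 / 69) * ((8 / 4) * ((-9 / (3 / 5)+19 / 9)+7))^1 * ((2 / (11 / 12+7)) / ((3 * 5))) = -50032 / 294975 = -0.17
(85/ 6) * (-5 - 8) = -1105/ 6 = -184.17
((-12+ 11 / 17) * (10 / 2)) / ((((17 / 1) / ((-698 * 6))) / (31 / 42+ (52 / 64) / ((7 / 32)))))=7409270 / 119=62262.77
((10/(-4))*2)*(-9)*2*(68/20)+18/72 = 1225/4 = 306.25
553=553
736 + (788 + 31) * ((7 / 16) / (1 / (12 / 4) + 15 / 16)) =62095 / 61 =1017.95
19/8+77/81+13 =16.33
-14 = -14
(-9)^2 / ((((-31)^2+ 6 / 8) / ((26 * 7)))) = 58968 / 3847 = 15.33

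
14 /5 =2.80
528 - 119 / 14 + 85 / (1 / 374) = 64619 / 2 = 32309.50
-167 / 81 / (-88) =167 / 7128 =0.02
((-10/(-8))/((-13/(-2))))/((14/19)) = 95/364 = 0.26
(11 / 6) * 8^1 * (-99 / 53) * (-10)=14520 / 53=273.96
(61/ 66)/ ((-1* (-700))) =61/ 46200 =0.00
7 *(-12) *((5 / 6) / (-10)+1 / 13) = 7 / 13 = 0.54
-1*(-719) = 719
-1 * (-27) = 27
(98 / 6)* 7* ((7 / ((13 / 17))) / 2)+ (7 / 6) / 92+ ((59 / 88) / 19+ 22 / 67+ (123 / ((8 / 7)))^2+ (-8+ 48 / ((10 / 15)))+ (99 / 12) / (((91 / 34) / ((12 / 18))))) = 68499028891229 / 5627189568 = 12172.87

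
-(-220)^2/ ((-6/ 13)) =314600/ 3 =104866.67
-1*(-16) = 16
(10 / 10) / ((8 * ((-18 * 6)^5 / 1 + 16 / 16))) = -1 / 117546246136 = -0.00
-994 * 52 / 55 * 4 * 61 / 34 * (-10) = 12611872 / 187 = 67443.17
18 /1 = 18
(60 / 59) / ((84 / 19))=95 / 413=0.23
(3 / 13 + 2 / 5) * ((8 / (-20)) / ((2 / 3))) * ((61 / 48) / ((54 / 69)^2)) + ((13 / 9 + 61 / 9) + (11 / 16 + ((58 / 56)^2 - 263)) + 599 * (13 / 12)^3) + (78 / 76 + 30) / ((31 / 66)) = 3487805248157 / 6078126600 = 573.83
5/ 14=0.36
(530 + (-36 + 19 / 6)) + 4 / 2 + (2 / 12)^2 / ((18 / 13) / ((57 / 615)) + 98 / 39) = 77462927 / 155184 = 499.17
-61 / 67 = -0.91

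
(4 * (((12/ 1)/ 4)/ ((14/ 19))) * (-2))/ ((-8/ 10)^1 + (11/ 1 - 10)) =-1140/ 7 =-162.86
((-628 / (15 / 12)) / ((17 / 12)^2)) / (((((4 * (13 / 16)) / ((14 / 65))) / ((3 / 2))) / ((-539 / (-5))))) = -16377596928 / 6105125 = -2682.60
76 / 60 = 19 / 15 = 1.27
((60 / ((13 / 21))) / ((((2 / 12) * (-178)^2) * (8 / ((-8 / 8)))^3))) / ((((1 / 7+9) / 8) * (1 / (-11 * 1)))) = 0.00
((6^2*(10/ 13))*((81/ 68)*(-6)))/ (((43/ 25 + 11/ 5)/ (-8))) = 4374000/ 10829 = 403.92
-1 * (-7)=7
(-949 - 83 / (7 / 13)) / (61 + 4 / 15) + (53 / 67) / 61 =-473056261 / 26291671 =-17.99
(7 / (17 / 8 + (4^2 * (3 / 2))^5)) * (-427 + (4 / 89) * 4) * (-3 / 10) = 0.00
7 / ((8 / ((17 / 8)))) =119 / 64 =1.86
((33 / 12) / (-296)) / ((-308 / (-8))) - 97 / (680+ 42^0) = -402649 / 2822064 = -0.14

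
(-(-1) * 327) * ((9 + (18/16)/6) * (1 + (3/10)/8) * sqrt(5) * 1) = 3989727 * sqrt(5)/1280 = 6969.77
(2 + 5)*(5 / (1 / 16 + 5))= 560 / 81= 6.91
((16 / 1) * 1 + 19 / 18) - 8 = 163 / 18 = 9.06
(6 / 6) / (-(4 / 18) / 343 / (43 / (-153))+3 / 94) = 1386406 / 47443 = 29.22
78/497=0.16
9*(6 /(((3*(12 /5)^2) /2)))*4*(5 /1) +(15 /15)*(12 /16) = 503 /4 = 125.75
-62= -62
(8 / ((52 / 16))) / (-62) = -16 / 403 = -0.04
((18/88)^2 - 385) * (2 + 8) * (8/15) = -2053.11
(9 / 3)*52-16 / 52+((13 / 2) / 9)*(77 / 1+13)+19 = 3116 / 13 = 239.69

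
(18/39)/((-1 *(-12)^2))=-1/312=-0.00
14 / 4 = 7 / 2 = 3.50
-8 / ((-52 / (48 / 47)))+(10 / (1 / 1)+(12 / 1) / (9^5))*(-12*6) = -961914640 / 1336257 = -719.86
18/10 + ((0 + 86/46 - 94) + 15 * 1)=-8663/115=-75.33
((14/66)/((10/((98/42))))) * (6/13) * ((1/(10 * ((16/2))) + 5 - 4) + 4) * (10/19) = 19649/326040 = 0.06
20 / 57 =0.35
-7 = -7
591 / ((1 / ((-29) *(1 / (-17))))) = 17139 / 17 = 1008.18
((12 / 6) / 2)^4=1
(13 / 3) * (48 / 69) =208 / 69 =3.01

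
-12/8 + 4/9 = -19/18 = -1.06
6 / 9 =2 / 3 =0.67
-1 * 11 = -11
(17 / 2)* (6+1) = 119 / 2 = 59.50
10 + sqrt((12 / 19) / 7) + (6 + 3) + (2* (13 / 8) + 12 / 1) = 2* sqrt(399) / 133 + 137 / 4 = 34.55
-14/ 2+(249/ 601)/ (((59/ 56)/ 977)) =13375075/ 35459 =377.20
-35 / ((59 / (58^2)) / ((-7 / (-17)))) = -824180 / 1003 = -821.71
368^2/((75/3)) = 5416.96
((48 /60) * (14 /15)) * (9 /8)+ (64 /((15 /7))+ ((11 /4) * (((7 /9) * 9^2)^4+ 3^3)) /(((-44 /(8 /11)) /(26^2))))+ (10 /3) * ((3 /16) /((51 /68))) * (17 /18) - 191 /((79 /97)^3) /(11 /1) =-7088015866850531143 /14643258300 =-484046359.19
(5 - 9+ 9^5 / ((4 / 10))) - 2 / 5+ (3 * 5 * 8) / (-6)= 1475981 / 10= 147598.10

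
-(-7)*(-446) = -3122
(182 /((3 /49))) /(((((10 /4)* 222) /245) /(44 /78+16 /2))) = 11227076 /999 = 11238.31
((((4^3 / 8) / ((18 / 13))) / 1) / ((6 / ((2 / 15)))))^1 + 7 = 2887 / 405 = 7.13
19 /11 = 1.73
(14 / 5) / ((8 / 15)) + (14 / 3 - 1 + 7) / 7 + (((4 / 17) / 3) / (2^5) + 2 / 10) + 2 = 42727 / 4760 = 8.98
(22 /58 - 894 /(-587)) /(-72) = -32383 /1225656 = -0.03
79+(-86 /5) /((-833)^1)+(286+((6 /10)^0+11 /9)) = 13766099 /37485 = 367.24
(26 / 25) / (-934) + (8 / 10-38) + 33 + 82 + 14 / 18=78.58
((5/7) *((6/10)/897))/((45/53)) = 53/94185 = 0.00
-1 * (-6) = 6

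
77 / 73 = 1.05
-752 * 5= -3760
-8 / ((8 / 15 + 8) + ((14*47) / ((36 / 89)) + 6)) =-720 / 147713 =-0.00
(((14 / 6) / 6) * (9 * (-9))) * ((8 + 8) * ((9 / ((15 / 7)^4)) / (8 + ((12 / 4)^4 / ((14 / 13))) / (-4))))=7529536 / 378125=19.91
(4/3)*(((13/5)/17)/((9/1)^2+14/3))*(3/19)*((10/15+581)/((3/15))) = 90740/83011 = 1.09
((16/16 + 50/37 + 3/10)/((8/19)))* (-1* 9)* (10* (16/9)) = -37278/37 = -1007.51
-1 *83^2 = -6889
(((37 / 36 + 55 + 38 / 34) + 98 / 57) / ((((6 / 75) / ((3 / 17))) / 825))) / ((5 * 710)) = 188231725 / 6237776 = 30.18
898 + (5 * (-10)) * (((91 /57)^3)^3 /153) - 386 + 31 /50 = 23837706670578190012451 /48588683958688036050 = 490.60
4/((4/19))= 19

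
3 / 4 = 0.75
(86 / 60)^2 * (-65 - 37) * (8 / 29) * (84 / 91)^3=-72421632 / 1592825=-45.47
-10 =-10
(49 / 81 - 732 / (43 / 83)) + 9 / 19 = -93432104 / 66177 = -1411.85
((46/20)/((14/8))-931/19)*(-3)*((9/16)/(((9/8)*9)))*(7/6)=1669/180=9.27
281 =281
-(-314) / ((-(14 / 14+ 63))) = -4.91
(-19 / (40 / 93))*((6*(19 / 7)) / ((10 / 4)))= -100719 / 350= -287.77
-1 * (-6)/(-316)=-0.02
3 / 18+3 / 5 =23 / 30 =0.77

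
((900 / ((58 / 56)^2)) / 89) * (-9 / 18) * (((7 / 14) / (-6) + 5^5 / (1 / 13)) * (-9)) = 128992235400 / 74849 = 1723366.18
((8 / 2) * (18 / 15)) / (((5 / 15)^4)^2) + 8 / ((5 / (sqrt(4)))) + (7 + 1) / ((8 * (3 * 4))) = 377953 / 12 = 31496.08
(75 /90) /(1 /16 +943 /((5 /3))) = 200 /135807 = 0.00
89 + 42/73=6539/73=89.58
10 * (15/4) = 75/2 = 37.50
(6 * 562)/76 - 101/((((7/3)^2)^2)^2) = 4847136684/109531219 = 44.25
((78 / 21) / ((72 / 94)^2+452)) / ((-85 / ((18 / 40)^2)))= -2326077 / 118971916000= -0.00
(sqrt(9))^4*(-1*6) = -486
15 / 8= 1.88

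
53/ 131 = 0.40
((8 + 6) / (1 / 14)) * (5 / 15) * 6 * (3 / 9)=392 / 3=130.67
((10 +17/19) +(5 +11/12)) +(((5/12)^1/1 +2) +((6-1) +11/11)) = 1438/57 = 25.23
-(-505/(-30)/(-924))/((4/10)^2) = 0.11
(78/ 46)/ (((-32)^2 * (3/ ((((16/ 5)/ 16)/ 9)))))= 13/ 1059840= 0.00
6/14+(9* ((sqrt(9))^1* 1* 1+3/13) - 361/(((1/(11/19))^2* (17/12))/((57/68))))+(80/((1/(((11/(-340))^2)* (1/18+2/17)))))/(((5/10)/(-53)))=-877720639/20118735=-43.63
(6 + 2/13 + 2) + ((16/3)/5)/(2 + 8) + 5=12929/975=13.26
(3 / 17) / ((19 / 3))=0.03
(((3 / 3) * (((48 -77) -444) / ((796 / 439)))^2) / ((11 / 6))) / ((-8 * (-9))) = 3919752419 / 7603392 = 515.53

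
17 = 17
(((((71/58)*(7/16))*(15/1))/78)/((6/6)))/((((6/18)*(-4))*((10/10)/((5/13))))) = -37275/1254656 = -0.03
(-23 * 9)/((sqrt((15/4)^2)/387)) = -106812/5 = -21362.40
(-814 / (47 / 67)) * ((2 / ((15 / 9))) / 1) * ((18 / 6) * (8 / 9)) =-872608 / 235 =-3713.23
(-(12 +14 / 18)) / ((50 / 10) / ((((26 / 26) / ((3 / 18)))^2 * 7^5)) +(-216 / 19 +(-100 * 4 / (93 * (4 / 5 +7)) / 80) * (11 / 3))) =177593854620 / 158356850933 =1.12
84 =84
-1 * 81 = -81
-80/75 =-16/15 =-1.07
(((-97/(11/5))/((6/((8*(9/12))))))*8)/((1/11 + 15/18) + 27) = -240/19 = -12.63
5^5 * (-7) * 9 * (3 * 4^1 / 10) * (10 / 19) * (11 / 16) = -85485.20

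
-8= -8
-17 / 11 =-1.55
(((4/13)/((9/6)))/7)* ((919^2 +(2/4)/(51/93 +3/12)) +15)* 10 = 6689046880/27027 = 247494.98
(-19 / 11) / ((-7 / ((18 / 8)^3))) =13851 / 4928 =2.81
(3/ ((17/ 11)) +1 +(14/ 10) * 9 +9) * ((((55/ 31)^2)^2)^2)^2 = 2925144546368760005065917968750/ 12366193069702149485084177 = 236543.66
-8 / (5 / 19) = -30.40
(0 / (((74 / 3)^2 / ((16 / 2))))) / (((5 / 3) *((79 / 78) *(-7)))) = 0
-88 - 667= -755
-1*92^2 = -8464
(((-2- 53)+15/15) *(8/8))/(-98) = 27/49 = 0.55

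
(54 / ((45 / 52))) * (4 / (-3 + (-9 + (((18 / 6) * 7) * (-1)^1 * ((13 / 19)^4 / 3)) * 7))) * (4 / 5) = -650562432 / 74083525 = -8.78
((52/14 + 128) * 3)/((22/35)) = 6915/11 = 628.64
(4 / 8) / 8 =1 / 16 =0.06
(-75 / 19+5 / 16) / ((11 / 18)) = -5.95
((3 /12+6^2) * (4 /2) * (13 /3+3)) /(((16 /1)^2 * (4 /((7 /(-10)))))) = -2233 /6144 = -0.36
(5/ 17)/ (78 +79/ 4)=0.00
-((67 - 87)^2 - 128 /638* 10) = -126960 /319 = -397.99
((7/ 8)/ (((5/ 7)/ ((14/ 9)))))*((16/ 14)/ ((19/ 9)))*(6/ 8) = 147/ 190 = 0.77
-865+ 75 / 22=-18955 / 22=-861.59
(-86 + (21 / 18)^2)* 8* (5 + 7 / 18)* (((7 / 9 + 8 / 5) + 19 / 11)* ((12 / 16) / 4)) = -3412363 / 1215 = -2808.53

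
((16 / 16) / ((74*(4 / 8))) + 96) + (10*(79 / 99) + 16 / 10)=1934189 / 18315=105.61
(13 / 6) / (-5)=-13 / 30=-0.43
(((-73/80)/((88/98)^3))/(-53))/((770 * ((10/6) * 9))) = 0.00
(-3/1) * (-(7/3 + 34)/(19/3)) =327/19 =17.21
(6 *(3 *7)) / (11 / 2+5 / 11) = 2772 / 131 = 21.16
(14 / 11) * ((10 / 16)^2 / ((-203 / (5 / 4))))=-125 / 40832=-0.00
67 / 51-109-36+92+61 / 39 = -50.12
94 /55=1.71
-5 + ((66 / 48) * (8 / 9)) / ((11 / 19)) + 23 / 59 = -1327 / 531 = -2.50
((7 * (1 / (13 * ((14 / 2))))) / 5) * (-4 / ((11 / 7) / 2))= -56 / 715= -0.08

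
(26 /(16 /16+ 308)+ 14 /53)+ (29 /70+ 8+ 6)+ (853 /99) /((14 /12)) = 93096981 /4203430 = 22.15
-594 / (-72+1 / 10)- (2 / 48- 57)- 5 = 60.22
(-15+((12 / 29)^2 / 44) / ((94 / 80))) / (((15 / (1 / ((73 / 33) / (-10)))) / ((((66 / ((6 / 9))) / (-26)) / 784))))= -645530985 / 29408720432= -0.02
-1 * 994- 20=-1014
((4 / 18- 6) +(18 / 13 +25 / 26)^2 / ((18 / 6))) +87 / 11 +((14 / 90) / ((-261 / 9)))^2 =50226166889 / 12663693900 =3.97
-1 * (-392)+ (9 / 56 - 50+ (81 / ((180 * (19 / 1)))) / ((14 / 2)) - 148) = 1032953 / 5320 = 194.16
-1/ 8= -0.12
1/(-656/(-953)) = 953/656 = 1.45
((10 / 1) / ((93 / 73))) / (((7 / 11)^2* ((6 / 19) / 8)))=6713080 / 13671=491.05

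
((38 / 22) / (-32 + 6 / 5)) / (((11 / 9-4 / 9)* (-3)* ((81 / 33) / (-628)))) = -29830 / 4851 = -6.15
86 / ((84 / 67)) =2881 / 42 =68.60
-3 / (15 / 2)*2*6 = -24 / 5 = -4.80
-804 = -804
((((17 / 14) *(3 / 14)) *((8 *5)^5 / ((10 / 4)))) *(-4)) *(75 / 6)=-26112000000 / 49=-532897959.18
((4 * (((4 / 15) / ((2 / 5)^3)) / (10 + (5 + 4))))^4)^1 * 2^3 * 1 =50000000 / 10556001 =4.74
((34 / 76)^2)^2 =83521 / 2085136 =0.04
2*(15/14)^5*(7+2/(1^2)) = 6834375/268912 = 25.41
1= 1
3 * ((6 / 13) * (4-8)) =-72 / 13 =-5.54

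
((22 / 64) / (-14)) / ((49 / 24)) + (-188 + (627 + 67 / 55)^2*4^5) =3354518904565999 / 8300600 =404129689.97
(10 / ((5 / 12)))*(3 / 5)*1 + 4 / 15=44 / 3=14.67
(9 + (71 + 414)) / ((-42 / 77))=-905.67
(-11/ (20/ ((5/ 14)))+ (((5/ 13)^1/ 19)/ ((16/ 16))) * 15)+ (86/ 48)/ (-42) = 16073/ 248976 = 0.06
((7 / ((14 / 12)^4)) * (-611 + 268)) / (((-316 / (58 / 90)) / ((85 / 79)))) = 17748 / 6241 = 2.84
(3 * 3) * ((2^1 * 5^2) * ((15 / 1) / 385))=1350 / 77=17.53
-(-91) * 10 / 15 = 182 / 3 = 60.67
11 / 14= 0.79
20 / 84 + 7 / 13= 212 / 273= 0.78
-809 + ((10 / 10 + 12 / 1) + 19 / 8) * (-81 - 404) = -66127 / 8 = -8265.88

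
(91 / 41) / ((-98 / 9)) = -117 / 574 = -0.20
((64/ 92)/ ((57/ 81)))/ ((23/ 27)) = 11664/ 10051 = 1.16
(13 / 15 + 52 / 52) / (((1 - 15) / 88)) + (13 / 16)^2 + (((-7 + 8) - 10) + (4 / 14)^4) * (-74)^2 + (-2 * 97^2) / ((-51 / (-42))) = -10149641402377 / 156737280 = -64755.76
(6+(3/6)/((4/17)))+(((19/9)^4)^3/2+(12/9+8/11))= 97639007446776887/24853799210328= 3928.53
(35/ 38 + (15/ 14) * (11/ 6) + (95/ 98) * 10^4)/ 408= 12036915/ 506464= 23.77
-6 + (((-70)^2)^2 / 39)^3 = 13841287200999999644086 / 59319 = 233336489168731766.28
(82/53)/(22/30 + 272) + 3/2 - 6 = -1948947/433646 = -4.49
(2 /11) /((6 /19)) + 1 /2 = 71 /66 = 1.08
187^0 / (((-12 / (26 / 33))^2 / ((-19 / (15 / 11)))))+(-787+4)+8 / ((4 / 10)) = -763.06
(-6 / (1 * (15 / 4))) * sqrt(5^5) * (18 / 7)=-720 * sqrt(5) / 7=-230.00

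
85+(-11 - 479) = -405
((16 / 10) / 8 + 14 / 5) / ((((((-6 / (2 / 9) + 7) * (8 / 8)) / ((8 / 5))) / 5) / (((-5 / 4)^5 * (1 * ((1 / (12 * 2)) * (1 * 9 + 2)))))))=6875 / 4096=1.68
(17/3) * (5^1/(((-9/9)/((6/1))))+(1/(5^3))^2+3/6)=-5223947/31250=-167.17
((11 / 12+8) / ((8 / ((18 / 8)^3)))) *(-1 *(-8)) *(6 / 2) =78003 / 256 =304.70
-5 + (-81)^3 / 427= -533576 / 427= -1249.59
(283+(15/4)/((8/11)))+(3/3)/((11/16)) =289.61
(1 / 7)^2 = 1 / 49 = 0.02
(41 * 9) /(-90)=-41 /10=-4.10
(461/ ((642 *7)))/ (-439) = -461/ 1972866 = -0.00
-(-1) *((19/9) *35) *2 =1330/9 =147.78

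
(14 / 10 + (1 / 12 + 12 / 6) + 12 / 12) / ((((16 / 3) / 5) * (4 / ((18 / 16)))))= 1.18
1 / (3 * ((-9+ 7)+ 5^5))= 0.00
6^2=36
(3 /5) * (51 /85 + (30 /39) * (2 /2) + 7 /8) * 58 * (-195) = -304587 /20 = -15229.35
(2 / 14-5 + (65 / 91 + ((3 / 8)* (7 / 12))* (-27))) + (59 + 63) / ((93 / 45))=340139 / 6944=48.98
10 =10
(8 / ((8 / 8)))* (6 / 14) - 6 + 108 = 738 / 7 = 105.43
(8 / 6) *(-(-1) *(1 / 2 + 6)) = 26 / 3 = 8.67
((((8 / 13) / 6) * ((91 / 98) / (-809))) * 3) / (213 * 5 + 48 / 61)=-122 / 368168619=-0.00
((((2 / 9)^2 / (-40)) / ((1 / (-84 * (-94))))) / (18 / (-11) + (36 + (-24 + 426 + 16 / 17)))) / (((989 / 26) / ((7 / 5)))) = -5598593 / 6823951650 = -0.00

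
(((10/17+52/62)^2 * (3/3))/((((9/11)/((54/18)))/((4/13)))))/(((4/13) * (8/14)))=10885952/833187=13.07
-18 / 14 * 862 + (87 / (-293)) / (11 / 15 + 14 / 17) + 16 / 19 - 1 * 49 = -17893934652 / 15470693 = -1156.63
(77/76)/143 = 7/988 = 0.01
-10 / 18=-5 / 9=-0.56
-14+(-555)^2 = 308011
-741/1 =-741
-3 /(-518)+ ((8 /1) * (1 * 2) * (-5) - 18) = -50761 /518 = -97.99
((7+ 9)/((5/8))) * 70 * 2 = 3584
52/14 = 26/7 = 3.71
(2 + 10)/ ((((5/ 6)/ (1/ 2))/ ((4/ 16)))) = 1.80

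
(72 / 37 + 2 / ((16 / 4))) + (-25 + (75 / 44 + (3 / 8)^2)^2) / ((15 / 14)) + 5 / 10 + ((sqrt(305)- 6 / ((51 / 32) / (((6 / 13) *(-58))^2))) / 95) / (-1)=83992324135321 / 7507537889280- sqrt(305) / 95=11.00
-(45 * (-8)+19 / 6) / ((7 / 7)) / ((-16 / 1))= -2141 / 96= -22.30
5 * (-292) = -1460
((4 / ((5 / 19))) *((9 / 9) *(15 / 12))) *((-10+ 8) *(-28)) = 1064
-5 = -5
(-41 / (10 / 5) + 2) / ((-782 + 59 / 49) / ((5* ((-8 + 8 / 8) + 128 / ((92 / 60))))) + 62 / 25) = -79726675 / 1888114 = -42.23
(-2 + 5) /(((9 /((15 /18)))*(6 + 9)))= 1 /54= 0.02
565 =565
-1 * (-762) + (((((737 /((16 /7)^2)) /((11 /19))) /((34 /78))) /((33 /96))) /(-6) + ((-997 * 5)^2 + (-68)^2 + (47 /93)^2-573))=643186894323283 /25877808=24854767.23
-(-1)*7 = 7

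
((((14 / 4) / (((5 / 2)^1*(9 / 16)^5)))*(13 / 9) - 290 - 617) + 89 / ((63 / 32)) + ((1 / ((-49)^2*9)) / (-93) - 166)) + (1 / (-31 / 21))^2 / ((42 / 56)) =-6077616951595034 / 6131131186005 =-991.27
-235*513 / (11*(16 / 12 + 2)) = -72333 / 22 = -3287.86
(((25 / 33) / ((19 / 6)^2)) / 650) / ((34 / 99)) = 27 / 79781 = 0.00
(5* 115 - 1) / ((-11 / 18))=-10332 / 11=-939.27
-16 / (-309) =16 / 309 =0.05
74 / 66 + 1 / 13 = 514 / 429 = 1.20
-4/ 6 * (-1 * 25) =50/ 3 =16.67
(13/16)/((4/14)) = 91/32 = 2.84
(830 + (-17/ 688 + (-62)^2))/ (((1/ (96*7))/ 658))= 88868947020/ 43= 2066719698.14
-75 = -75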